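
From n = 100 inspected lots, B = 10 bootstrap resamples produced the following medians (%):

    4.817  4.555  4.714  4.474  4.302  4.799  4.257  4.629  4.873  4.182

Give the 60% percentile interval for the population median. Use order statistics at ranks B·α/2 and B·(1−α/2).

(4.257, 4.799)

Sorted replicates: 4.182, 4.257, 4.302, 4.474, 4.555, 4.629, 4.714, 4.799, 4.817, 4.873
α = 0.40; lower rank = 10 × 0.200 = 2; upper rank = 10 × 0.800 = 8.
The 2nd smallest replicate is 4.257; the 8th is 4.799.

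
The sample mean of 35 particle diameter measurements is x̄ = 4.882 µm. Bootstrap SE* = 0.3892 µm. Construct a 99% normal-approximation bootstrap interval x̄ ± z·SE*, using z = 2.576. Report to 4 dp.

Margin = 2.576 × 0.3892 = 1.00258
Interval: 4.882 ± 1.00258

(3.8794, 5.8846)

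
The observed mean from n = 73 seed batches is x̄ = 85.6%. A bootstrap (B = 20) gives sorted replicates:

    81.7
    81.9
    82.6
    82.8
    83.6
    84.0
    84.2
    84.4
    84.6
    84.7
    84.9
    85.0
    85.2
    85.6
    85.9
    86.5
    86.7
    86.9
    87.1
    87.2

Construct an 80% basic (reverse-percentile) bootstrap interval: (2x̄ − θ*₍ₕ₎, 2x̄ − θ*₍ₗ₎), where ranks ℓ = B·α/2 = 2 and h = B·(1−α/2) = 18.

(84.3, 89.3)

Percentile endpoints at ranks 2 and 18: θ*₍2₎ = 81.9, θ*₍18₎ = 86.9.
Basic interval reflects these around x̄:
  lower = 2 × 85.6 − 86.9 = 84.3
  upper = 2 × 85.6 − 81.9 = 89.3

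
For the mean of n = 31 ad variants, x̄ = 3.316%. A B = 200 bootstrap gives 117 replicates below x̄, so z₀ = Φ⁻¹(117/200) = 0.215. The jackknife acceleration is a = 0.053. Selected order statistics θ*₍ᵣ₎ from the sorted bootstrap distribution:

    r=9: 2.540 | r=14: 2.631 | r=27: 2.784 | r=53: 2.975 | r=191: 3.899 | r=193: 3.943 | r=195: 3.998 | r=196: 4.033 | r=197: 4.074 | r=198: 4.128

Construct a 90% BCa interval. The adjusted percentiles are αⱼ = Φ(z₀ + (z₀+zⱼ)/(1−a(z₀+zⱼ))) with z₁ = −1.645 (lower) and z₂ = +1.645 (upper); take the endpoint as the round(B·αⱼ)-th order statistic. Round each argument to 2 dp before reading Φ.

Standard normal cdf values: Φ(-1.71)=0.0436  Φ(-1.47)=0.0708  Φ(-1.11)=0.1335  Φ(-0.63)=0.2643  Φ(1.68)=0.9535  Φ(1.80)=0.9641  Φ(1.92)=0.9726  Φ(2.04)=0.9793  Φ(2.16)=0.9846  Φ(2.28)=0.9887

(2.784, 4.128)

Lower: z₀ + z₁ = 0.215 + (-1.645) = -1.430; 1 − a(z₀+z₁) = 1 − (0.053)(-1.430) = 1.0758; argument = 0.215 + (-1.430)/1.0758 = -1.1143 → -1.11.
α₁ = Φ(-1.11) = 0.1335; rank = round(200 × 0.1335) = 27; θ*₍27₎ = 2.784.
Upper: z₀ + z₂ = 1.860; 1 − a(z₀+z₂) = 0.9014; argument = 2.2784 → 2.28; α₂ = 0.9887; rank = 198; θ*₍198₎ = 4.128.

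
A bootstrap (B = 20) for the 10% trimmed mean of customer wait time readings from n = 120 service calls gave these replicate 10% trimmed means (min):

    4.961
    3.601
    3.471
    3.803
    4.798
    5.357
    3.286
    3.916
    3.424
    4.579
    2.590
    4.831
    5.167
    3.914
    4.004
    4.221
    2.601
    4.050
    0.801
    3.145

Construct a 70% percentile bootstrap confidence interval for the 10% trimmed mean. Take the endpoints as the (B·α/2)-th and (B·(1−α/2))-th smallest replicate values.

Sorted replicates: 0.801, 2.590, 2.601, 3.145, 3.286, 3.424, 3.471, 3.601, 3.803, 3.914, 3.916, 4.004, 4.050, 4.221, 4.579, 4.798, 4.831, 4.961, 5.167, 5.357
α = 0.30; lower rank = 20 × 0.150 = 3; upper rank = 20 × 0.850 = 17.
The 3rd smallest replicate is 2.601; the 17th is 4.831.

(2.601, 4.831)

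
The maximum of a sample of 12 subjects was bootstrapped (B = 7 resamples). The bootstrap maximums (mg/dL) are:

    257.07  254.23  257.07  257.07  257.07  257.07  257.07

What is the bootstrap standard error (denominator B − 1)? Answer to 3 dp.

Bootstrap SE is the standard deviation of the 7 replicate maximums.
Mean of replicates: (257.07 + 254.23 + 257.07 + 257.07 + 257.07 + 257.07 + 257.07) / 7 = 1796.6500 / 7 = 256.6643
Sum of squared deviations: (+0.4057)² + (−2.4343)² + (+0.4057)² + (+0.4057)² + (+0.4057)² + (+0.4057)² + (+0.4057)² = 6.9134
Variance = 6.9134 / 6 = 1.1522
SE* = √1.1522

SE* = 1.073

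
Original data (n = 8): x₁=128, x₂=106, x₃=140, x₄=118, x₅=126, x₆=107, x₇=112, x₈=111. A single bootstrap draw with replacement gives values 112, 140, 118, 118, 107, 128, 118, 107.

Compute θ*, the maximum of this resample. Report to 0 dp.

Maximum = 140

θ* = 140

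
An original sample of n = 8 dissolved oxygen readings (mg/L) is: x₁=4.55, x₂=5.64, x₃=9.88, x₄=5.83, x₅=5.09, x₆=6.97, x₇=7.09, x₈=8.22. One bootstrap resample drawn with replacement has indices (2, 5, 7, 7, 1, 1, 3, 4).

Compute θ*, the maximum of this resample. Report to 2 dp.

θ* = 9.88

Resample values: 5.64, 5.09, 7.09, 7.09, 4.55, 4.55, 9.88, 5.83.
Maximum = 9.88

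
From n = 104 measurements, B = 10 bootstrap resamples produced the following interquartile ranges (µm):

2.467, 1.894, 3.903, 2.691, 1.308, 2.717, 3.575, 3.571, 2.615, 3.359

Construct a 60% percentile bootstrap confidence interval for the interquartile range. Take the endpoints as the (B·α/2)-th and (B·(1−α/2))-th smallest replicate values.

(1.894, 3.571)

Sorted replicates: 1.308, 1.894, 2.467, 2.615, 2.691, 2.717, 3.359, 3.571, 3.575, 3.903
α = 0.40; lower rank = 10 × 0.200 = 2; upper rank = 10 × 0.800 = 8.
The 2nd smallest replicate is 1.894; the 8th is 3.571.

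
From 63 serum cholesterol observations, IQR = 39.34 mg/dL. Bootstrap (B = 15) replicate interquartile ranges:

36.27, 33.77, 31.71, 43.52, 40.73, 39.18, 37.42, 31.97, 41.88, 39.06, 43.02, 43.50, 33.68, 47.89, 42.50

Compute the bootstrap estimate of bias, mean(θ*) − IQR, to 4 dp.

bias = −0.2667

mean(θ*) = (36.27 + 33.77 + 31.71 + 43.52 + 40.73 + 39.18 + 37.42 + 31.97 + 41.88 + 39.06 + 43.02 + 43.50 + 33.68 + 47.89 + 42.50) / 15 = 39.07333
bias = 39.07333 − 39.34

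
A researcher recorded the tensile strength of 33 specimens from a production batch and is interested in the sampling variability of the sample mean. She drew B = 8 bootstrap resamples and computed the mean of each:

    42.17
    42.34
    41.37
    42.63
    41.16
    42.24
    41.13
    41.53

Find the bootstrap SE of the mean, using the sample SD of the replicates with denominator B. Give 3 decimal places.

Bootstrap SE is the standard deviation of the 8 replicate means.
Mean of replicates: (42.17 + 42.34 + 41.37 + 42.63 + 41.16 + 42.24 + 41.13 + 41.53) / 8 = 334.5700 / 8 = 41.8212
Sum of squared deviations: (+0.3488)² + (+0.5188)² + (−0.4513)² + (+0.8088)² + (−0.6613)² + (+0.4188)² + (−0.6912)² + (−0.2912)² = 2.4237
Variance = 2.4237 / 8 = 0.3030
SE* = √0.3030

SE* = 0.550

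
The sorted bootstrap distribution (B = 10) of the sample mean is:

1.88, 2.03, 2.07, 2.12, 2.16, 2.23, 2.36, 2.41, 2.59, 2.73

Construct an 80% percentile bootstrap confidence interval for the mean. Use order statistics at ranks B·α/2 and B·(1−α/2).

(1.88, 2.59)

α = 0.20; lower rank = 10 × 0.100 = 1; upper rank = 10 × 0.900 = 9.
The 1st smallest replicate is 1.88; the 9th is 2.59.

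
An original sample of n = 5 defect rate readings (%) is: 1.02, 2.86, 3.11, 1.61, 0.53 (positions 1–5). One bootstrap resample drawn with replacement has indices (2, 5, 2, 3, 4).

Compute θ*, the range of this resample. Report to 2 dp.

θ* = 2.58

Resample values: 2.86, 0.53, 2.86, 3.11, 1.61.
Range = 3.11 − 0.53 = 2.58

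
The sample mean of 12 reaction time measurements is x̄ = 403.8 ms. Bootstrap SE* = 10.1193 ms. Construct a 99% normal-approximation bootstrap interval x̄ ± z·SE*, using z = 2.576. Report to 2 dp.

Margin = 2.576 × 10.1193 = 26.067
Interval: 403.8 ± 26.067

(377.73, 429.87)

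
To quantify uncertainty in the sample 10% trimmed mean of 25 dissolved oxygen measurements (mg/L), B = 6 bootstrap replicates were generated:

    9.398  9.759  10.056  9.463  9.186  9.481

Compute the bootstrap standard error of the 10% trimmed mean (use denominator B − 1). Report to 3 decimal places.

SE* = 0.306

Bootstrap SE is the standard deviation of the 6 replicate 10% trimmed means.
Mean of replicates: (9.398 + 9.759 + 10.056 + 9.463 + 9.186 + 9.481) / 6 = 57.3430 / 6 = 9.5572
Sum of squared deviations: (−0.1592)² + (+0.2018)² + (+0.4988)² + (−0.0942)² + (−0.3712)² + (−0.0762)² = 0.4673
Variance = 0.4673 / 5 = 0.0935
SE* = √0.0935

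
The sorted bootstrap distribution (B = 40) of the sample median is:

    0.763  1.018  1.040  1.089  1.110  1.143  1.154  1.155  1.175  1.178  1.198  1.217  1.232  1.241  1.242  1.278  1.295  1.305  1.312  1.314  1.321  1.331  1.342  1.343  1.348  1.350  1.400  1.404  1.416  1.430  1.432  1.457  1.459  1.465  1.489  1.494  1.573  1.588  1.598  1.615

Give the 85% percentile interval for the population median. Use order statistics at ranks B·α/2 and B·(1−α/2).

(1.040, 1.573)

α = 0.15; lower rank = 40 × 0.075 = 3; upper rank = 40 × 0.925 = 37.
The 3rd smallest replicate is 1.040; the 37th is 1.573.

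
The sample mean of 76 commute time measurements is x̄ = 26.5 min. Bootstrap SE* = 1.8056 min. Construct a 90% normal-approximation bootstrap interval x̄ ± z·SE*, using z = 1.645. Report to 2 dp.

(23.53, 29.47)

Margin = 1.645 × 1.8056 = 2.970
Interval: 26.5 ± 2.970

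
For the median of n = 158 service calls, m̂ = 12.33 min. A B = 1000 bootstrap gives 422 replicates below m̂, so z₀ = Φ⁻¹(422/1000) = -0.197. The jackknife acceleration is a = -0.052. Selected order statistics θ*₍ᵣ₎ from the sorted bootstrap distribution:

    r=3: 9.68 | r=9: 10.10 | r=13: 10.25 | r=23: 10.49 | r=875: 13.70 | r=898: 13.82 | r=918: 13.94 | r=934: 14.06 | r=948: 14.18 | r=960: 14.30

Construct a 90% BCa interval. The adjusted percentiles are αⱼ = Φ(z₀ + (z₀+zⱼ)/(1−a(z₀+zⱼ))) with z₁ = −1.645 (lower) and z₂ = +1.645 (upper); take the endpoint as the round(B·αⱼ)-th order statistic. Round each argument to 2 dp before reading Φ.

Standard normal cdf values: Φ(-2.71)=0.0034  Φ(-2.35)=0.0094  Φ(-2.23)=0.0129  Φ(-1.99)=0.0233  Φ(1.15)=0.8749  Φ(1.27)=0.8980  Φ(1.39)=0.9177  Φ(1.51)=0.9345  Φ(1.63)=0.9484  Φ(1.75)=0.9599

Lower: z₀ + z₁ = -0.197 + (-1.645) = -1.842; 1 − a(z₀+z₁) = 1 − (-0.052)(-1.842) = 0.9042; argument = -0.197 + (-1.842)/0.9042 = -2.2341 → -2.23.
α₁ = Φ(-2.23) = 0.0129; rank = round(1000 × 0.0129) = 13; θ*₍13₎ = 10.25.
Upper: z₀ + z₂ = 1.448; 1 − a(z₀+z₂) = 1.0753; argument = 1.1496 → 1.15; α₂ = 0.8749; rank = 875; θ*₍875₎ = 13.70.

(10.25, 13.70)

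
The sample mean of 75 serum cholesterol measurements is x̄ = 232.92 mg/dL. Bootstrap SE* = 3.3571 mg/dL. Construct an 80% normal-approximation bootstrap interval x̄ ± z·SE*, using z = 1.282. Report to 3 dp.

(228.616, 237.224)

Margin = 1.282 × 3.3571 = 4.3038
Interval: 232.92 ± 4.3038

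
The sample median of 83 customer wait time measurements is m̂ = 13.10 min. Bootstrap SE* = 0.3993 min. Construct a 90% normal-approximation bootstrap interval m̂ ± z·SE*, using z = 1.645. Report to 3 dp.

Margin = 1.645 × 0.3993 = 0.6568
Interval: 13.10 ± 0.6568

(12.443, 13.757)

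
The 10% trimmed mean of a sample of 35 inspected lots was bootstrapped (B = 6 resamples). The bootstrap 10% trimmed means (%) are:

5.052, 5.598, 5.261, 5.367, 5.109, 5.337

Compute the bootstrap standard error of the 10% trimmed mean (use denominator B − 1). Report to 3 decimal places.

SE* = 0.197

Bootstrap SE is the standard deviation of the 6 replicate 10% trimmed means.
Mean of replicates: (5.052 + 5.598 + 5.261 + 5.367 + 5.109 + 5.337) / 6 = 31.72400 / 6 = 5.28733
Sum of squared deviations: (−0.23533)² + (+0.31067)² + (−0.02633)² + (+0.07967)² + (−0.17833)² + (+0.04967)² = 0.19321
Variance = 0.19321 / 5 = 0.03864
SE* = √0.03864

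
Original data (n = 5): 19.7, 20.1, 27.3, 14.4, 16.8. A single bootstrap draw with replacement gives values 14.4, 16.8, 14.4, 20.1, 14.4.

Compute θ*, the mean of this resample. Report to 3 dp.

Mean = (14.4 + 16.8 + 14.4 + 20.1 + 14.4) / 5 = 80.10 / 5 = 16.020

θ* = 16.020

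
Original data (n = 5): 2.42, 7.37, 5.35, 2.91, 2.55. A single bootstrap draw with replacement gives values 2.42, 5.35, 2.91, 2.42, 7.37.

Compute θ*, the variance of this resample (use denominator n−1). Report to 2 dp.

θ* = 4.83

Mean = 4.0940; sum of squared deviations = 19.3161
s² = 19.3161 / 4 = 4.8290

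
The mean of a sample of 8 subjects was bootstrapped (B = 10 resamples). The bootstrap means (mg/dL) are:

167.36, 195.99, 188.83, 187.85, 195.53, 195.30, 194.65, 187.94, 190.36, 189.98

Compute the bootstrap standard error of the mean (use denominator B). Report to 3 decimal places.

SE* = 7.970

Bootstrap SE is the standard deviation of the 10 replicate means.
Mean of replicates: (167.36 + 195.99 + 188.83 + 187.85 + 195.53 + 195.30 + 194.65 + 187.94 + 190.36 + 189.98) / 10 = 1893.7900 / 10 = 189.3790
Sum of squared deviations: (−22.0190)² + (+6.6110)² + (−0.5490)² + (−1.5290)² + (+6.1510)² + (+5.9210)² + (+5.2710)² + (−1.4390)² + (+0.9810)² + (+0.6010)² = 635.2517
Variance = 635.2517 / 10 = 63.5252
SE* = √63.5252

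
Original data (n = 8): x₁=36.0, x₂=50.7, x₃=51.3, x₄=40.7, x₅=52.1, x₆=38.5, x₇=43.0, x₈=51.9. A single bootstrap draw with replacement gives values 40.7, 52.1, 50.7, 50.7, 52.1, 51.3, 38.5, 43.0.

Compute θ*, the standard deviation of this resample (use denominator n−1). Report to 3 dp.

Mean = 47.3875; sum of squared deviations = 224.6287
s² = 224.6287 / 7 = 32.0898
s = √32.0898 = 5.665

θ* = 5.665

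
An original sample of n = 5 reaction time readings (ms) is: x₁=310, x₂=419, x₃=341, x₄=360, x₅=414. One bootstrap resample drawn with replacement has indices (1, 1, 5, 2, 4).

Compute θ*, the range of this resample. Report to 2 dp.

Resample values: 310, 310, 414, 419, 360.
Range = 419 − 310 = 109.00

θ* = 109.00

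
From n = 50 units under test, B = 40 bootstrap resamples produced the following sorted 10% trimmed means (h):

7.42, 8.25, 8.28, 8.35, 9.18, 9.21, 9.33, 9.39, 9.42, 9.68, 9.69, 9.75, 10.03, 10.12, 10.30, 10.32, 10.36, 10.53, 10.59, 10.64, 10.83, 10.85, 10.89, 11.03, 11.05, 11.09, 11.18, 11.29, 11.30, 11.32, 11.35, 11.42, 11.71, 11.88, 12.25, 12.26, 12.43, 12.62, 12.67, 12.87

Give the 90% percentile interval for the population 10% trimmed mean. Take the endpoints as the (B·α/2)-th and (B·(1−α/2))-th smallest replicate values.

(8.25, 12.62)

α = 0.10; lower rank = 40 × 0.050 = 2; upper rank = 40 × 0.950 = 38.
The 2nd smallest replicate is 8.25; the 38th is 12.62.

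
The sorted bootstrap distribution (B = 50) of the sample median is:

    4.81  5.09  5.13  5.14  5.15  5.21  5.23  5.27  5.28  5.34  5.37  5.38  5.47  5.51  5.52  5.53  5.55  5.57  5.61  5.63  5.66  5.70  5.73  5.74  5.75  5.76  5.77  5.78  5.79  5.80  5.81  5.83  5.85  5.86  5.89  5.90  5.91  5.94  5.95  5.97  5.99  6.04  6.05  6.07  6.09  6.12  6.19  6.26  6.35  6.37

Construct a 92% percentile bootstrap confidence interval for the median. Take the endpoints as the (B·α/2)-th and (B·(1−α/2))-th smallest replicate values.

(5.09, 6.26)

α = 0.08; lower rank = 50 × 0.040 = 2; upper rank = 50 × 0.960 = 48.
The 2nd smallest replicate is 5.09; the 48th is 6.26.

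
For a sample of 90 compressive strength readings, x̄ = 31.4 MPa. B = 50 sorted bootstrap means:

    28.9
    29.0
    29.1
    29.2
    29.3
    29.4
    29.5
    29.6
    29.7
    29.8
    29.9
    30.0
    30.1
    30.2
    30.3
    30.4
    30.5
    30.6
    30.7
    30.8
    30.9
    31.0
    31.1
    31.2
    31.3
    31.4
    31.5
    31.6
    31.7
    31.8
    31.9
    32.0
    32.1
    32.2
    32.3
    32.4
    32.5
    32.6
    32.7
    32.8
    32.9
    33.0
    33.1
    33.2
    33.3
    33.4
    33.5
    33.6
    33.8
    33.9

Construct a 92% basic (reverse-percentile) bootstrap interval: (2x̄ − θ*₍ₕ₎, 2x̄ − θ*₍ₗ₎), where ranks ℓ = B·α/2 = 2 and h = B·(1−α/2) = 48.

(29.2, 33.8)

Percentile endpoints at ranks 2 and 48: θ*₍2₎ = 29.0, θ*₍48₎ = 33.6.
Basic interval reflects these around x̄:
  lower = 2 × 31.4 − 33.6 = 29.2
  upper = 2 × 31.4 − 29.0 = 33.8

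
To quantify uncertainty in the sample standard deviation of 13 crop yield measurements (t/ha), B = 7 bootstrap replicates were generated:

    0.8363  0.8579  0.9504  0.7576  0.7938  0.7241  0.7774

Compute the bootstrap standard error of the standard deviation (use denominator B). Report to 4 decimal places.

Bootstrap SE is the standard deviation of the 7 replicate standard deviations.
Mean of replicates: (0.8363 + 0.8579 + 0.9504 + 0.7576 + 0.7938 + 0.7241 + 0.7774) / 7 = 5.69750 / 7 = 0.81393
Sum of squared deviations: (+0.02237)² + (+0.04397)² + (+0.13647)² + (−0.05633)² + (−0.02013)² + (−0.08983)² + (−0.03653)² = 0.03404
Variance = 0.03404 / 7 = 0.00486
SE* = √0.00486

SE* = 0.0697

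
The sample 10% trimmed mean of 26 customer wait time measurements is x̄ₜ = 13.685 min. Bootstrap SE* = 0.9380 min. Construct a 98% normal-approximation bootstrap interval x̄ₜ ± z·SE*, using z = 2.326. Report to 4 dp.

(11.5032, 15.8668)

Margin = 2.326 × 0.9380 = 2.18179
Interval: 13.685 ± 2.18179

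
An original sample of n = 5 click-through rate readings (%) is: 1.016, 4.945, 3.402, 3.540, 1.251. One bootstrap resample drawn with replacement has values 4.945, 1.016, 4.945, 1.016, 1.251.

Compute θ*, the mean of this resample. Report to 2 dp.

θ* = 2.63

Mean = (4.945 + 1.016 + 4.945 + 1.016 + 1.251) / 5 = 13.1730 / 5 = 2.63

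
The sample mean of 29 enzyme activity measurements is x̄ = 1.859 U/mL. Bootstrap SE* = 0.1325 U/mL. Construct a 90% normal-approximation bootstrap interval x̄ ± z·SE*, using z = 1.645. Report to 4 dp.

(1.6410, 2.0770)

Margin = 1.645 × 0.1325 = 0.21796
Interval: 1.859 ± 0.21796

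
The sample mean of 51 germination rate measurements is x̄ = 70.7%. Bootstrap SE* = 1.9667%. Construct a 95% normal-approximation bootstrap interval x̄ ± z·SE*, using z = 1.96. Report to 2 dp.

(66.85, 74.55)

Margin = 1.96 × 1.9667 = 3.855
Interval: 70.7 ± 3.855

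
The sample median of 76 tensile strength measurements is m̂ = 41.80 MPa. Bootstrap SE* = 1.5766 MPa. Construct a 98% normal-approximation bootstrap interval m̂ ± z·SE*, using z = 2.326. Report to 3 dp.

(38.133, 45.467)

Margin = 2.326 × 1.5766 = 3.6672
Interval: 41.80 ± 3.6672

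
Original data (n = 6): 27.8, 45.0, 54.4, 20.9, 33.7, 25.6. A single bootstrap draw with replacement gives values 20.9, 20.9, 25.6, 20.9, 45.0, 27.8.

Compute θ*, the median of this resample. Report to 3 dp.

θ* = 23.250

Sorted: 20.9, 20.9, 20.9, 25.6, 27.8, 45.0
Median = average of the two middle values = 23.250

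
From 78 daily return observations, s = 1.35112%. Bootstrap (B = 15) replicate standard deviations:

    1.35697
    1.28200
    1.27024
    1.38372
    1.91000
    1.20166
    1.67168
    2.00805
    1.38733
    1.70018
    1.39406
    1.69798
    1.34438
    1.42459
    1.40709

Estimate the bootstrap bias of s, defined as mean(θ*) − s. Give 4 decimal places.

mean(θ*) = (1.35697 + 1.28200 + 1.27024 + 1.38372 + 1.91000 + 1.20166 + 1.67168 + 2.00805 + 1.38733 + 1.70018 + 1.39406 + 1.69798 + 1.34438 + 1.42459 + 1.40709) / 15 = 1.49600
bias = 1.49600 − 1.35112

bias = +0.1449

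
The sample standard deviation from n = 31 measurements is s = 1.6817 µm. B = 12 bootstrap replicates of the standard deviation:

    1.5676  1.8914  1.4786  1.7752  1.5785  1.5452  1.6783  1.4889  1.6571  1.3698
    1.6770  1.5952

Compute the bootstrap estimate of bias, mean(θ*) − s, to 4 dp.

mean(θ*) = (1.5676 + 1.8914 + 1.4786 + 1.7752 + 1.5785 + 1.5452 + 1.6783 + 1.4889 + 1.6571 + 1.3698 + 1.6770 + 1.5952) / 12 = 1.60857
bias = 1.60857 − 1.6817

bias = −0.0731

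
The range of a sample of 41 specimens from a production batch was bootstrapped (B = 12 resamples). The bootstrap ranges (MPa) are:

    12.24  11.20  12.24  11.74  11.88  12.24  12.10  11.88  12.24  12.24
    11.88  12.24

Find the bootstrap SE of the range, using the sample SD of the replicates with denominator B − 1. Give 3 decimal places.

Bootstrap SE is the standard deviation of the 12 replicate ranges.
Mean of replicates: (12.24 + 11.20 + 12.24 + 11.74 + 11.88 + 12.24 + 12.10 + 11.88 + 12.24 + 12.24 + 11.88 + 12.24) / 12 = 144.1200 / 12 = 12.0100
Sum of squared deviations: (+0.2300)² + (−0.8100)² + (+0.2300)² + (−0.2700)² + (−0.1300)² + (+0.2300)² + (+0.0900)² + (−0.1300)² + (+0.2300)² + (+0.2300)² + (−0.1300)² + (+0.2300)² = 1.1052
Variance = 1.1052 / 11 = 0.1005
SE* = √0.1005

SE* = 0.317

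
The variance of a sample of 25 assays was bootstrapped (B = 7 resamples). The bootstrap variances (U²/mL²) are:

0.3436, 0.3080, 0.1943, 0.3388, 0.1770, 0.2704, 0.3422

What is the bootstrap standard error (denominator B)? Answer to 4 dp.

SE* = 0.0657

Bootstrap SE is the standard deviation of the 7 replicate variances.
Mean of replicates: (0.3436 + 0.3080 + 0.1943 + 0.3388 + 0.1770 + 0.2704 + 0.3422) / 7 = 1.97430 / 7 = 0.28204
Sum of squared deviations: (+0.06156)² + (+0.02596)² + (−0.08774)² + (+0.05676)² + (−0.10504)² + (−0.01164)² + (+0.06016)² = 0.03017
Variance = 0.03017 / 7 = 0.00431
SE* = √0.00431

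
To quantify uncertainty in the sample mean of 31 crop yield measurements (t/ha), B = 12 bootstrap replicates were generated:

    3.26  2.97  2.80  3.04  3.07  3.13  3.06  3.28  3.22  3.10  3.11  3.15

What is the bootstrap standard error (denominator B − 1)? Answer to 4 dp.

SE* = 0.1310

Bootstrap SE is the standard deviation of the 12 replicate means.
Mean of replicates: (3.26 + 2.97 + 2.80 + 3.04 + 3.07 + 3.13 + 3.06 + 3.28 + 3.22 + 3.10 + 3.11 + 3.15) / 12 = 37.19000 / 12 = 3.09917
Sum of squared deviations: (+0.16083)² + (−0.12917)² + (−0.29917)² + (−0.05917)² + (−0.02917)² + (+0.03083)² + (−0.03917)² + (+0.18083)² + (+0.12083)² + (+0.00083)² + (+0.01083)² + (+0.05083)² = 0.18889
Variance = 0.18889 / 11 = 0.01717
SE* = √0.01717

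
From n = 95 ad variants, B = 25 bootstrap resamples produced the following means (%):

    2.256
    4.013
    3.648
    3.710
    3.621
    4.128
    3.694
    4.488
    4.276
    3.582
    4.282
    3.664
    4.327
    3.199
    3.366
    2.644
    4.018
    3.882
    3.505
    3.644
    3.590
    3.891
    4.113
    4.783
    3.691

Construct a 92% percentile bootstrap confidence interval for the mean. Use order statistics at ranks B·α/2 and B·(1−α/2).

(2.256, 4.488)

Sorted replicates: 2.256, 2.644, 3.199, 3.366, 3.505, 3.582, 3.590, 3.621, 3.644, 3.648, 3.664, 3.691, 3.694, 3.710, 3.882, 3.891, 4.013, 4.018, 4.113, 4.128, 4.276, 4.282, 4.327, 4.488, 4.783
α = 0.08; lower rank = 25 × 0.040 = 1; upper rank = 25 × 0.960 = 24.
The 1st smallest replicate is 2.256; the 24th is 4.488.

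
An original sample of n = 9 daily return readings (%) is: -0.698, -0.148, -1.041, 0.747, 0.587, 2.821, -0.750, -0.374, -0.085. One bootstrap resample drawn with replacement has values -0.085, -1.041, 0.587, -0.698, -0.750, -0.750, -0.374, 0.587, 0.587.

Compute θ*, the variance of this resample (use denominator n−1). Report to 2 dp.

Mean = -0.2152; sum of squared deviations = 3.4598
s² = 3.4598 / 8 = 0.4325

θ* = 0.43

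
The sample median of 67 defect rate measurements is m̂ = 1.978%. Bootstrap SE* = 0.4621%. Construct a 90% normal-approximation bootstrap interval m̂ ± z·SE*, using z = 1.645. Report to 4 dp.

Margin = 1.645 × 0.4621 = 0.76015
Interval: 1.978 ± 0.76015

(1.2178, 2.7382)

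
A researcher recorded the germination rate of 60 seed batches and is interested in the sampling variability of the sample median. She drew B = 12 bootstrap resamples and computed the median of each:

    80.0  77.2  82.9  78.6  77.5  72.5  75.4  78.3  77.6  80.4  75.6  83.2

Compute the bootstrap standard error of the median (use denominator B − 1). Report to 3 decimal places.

Bootstrap SE is the standard deviation of the 12 replicate medians.
Mean of replicates: (80.0 + 77.2 + 82.9 + 78.6 + 77.5 + 72.5 + 75.4 + 78.3 + 77.6 + 80.4 + 75.6 + 83.2) / 12 = 939.2000 / 12 = 78.2667
Sum of squared deviations: (+1.7333)² + (−1.0667)² + (+4.6333)² + (+0.3333)² + (−0.7667)² + (−5.7667)² + (−2.8667)² + (+0.0333)² + (−0.6667)² + (+2.1333)² + (−2.6667)² + (+4.9333)² = 104.2267
Variance = 104.2267 / 11 = 9.4752
SE* = √9.4752

SE* = 3.078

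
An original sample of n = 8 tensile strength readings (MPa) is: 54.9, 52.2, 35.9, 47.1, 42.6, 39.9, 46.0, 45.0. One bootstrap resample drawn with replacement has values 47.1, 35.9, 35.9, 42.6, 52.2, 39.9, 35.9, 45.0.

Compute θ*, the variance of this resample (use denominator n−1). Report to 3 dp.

Mean = 41.8125; sum of squared deviations = 255.1688
s² = 255.1688 / 7 = 36.4527

θ* = 36.453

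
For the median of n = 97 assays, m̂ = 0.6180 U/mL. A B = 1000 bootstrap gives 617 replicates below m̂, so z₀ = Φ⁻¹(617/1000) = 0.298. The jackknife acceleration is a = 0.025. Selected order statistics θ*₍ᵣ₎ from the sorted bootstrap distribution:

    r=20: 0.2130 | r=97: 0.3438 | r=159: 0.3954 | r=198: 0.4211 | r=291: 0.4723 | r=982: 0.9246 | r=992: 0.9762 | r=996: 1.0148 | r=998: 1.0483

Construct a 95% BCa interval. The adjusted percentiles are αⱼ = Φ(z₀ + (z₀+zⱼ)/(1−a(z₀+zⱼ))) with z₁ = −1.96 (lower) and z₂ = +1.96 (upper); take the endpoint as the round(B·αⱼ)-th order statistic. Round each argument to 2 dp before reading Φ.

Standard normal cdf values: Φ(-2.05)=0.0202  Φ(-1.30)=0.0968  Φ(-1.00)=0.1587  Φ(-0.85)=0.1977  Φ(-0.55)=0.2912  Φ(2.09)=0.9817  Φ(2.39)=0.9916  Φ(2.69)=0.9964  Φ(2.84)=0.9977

(0.3438, 1.0148)

Lower: z₀ + z₁ = 0.298 + (-1.960) = -1.662; 1 − a(z₀+z₁) = 1 − (0.025)(-1.662) = 1.0415; argument = 0.298 + (-1.662)/1.0415 = -1.2977 → -1.30.
α₁ = Φ(-1.30) = 0.0968; rank = round(1000 × 0.0968) = 97; θ*₍97₎ = 0.3438.
Upper: z₀ + z₂ = 2.258; 1 − a(z₀+z₂) = 0.9435; argument = 2.6911 → 2.69; α₂ = 0.9964; rank = 996; θ*₍996₎ = 1.0148.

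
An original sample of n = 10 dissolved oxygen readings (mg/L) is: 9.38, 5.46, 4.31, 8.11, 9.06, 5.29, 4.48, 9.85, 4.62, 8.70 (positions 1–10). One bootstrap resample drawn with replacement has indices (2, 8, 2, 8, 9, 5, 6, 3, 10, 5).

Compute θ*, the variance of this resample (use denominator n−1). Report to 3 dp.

Resample values: 5.46, 9.85, 5.46, 9.85, 4.62, 9.06, 5.29, 4.31, 8.70, 9.06.
Mean = 7.1660; sum of squared deviations = 47.9144
s² = 47.9144 / 9 = 5.3238

θ* = 5.324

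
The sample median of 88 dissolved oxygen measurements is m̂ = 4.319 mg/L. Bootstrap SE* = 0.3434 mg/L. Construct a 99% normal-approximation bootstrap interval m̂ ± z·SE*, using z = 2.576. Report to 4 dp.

Margin = 2.576 × 0.3434 = 0.88460
Interval: 4.319 ± 0.88460

(3.4344, 5.2036)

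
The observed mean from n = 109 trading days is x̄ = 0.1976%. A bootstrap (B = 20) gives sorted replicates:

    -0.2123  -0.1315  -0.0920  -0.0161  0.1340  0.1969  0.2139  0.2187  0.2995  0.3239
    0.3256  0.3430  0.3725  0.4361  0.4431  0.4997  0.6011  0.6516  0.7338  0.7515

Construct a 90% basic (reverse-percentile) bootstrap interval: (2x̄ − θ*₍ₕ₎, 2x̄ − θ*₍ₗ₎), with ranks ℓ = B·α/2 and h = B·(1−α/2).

(-0.3386, 0.6075)

Percentile endpoints at ranks 1 and 19: θ*₍1₎ = -0.2123, θ*₍19₎ = 0.7338.
Basic interval reflects these around x̄:
  lower = 2 × 0.1976 − 0.7338 = -0.3386
  upper = 2 × 0.1976 − -0.2123 = 0.6075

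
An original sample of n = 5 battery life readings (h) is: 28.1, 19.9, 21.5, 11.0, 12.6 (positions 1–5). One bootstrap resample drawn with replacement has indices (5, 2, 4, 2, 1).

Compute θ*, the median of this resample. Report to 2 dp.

Resample values: 12.6, 19.9, 11.0, 19.9, 28.1.
Sorted: 11.0, 12.6, 19.9, 19.9, 28.1
Median = middle value = 19.90

θ* = 19.90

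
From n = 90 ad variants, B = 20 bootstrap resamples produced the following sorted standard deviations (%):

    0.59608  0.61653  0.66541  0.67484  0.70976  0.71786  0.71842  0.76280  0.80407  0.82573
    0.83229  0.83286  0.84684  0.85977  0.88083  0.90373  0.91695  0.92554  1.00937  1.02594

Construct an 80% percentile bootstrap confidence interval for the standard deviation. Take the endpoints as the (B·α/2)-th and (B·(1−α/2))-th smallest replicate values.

α = 0.20; lower rank = 20 × 0.100 = 2; upper rank = 20 × 0.900 = 18.
The 2nd smallest replicate is 0.61653; the 18th is 0.92554.

(0.61653, 0.92554)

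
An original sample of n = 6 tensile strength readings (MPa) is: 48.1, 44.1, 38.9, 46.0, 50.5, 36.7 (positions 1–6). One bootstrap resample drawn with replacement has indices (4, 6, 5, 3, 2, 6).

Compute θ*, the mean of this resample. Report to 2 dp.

θ* = 42.15

Resample values: 46.0, 36.7, 50.5, 38.9, 44.1, 36.7.
Mean = (46.0 + 36.7 + 50.5 + 38.9 + 44.1 + 36.7) / 6 = 252.90 / 6 = 42.15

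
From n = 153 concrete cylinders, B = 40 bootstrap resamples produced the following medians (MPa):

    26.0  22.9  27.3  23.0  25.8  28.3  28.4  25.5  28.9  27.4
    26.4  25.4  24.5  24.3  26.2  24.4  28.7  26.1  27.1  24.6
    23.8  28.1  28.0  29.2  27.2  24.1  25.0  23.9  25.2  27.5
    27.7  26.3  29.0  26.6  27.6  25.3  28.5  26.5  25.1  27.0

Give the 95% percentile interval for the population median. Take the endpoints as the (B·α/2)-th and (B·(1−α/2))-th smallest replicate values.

(22.9, 29.0)

Sorted replicates: 22.9, 23.0, 23.8, 23.9, 24.1, 24.3, 24.4, 24.5, 24.6, 25.0, 25.1, 25.2, 25.3, 25.4, 25.5, 25.8, 26.0, 26.1, 26.2, 26.3, 26.4, 26.5, 26.6, 27.0, 27.1, 27.2, 27.3, 27.4, 27.5, 27.6, 27.7, 28.0, 28.1, 28.3, 28.4, 28.5, 28.7, 28.9, 29.0, 29.2
α = 0.05; lower rank = 40 × 0.025 = 1; upper rank = 40 × 0.975 = 39.
The 1st smallest replicate is 22.9; the 39th is 29.0.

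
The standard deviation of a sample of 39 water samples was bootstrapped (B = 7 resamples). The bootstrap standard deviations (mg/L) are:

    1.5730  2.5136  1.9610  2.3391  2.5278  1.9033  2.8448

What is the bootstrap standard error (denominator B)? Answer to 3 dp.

Bootstrap SE is the standard deviation of the 7 replicate standard deviations.
Mean of replicates: (1.5730 + 2.5136 + 1.9610 + 2.3391 + 2.5278 + 1.9033 + 2.8448) / 7 = 15.66260 / 7 = 2.23751
Sum of squared deviations: (−0.66451)² + (+0.27609)² + (−0.27651)² + (+0.10159)² + (+0.29029)² + (−0.33421)² + (+0.60729)² = 1.16934
Variance = 1.16934 / 7 = 0.16705
SE* = √0.16705

SE* = 0.409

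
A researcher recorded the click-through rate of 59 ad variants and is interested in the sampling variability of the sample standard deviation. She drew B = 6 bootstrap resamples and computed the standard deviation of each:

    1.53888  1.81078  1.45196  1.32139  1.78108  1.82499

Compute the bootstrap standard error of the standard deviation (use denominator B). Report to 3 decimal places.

Bootstrap SE is the standard deviation of the 6 replicate standard deviations.
Mean of replicates: (1.53888 + 1.81078 + 1.45196 + 1.32139 + 1.78108 + 1.82499) / 6 = 9.729080 / 6 = 1.621513
Sum of squared deviations: (−0.082633)² + (+0.189267)² + (−0.169553)² + (−0.300123)² + (+0.159567)² + (+0.203477)² = 0.228337
Variance = 0.228337 / 6 = 0.038056
SE* = √0.038056

SE* = 0.195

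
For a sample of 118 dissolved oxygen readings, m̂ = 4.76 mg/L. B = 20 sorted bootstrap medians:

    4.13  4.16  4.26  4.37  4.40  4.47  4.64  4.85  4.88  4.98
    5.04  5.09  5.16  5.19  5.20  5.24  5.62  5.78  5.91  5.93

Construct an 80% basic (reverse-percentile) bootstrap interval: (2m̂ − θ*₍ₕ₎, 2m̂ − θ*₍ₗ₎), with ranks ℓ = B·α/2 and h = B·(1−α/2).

Percentile endpoints at ranks 2 and 18: θ*₍2₎ = 4.16, θ*₍18₎ = 5.78.
Basic interval reflects these around m̂:
  lower = 2 × 4.76 − 5.78 = 3.74
  upper = 2 × 4.76 − 4.16 = 5.36

(3.74, 5.36)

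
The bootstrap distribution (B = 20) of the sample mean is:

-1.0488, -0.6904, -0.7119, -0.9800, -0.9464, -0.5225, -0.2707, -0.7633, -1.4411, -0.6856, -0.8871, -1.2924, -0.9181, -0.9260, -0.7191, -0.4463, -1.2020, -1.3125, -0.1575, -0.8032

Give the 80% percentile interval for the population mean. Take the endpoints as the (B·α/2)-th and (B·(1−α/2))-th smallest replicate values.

(-1.3125, -0.4463)

Sorted replicates: -1.4411, -1.3125, -1.2924, -1.2020, -1.0488, -0.9800, -0.9464, -0.9260, -0.9181, -0.8871, -0.8032, -0.7633, -0.7191, -0.7119, -0.6904, -0.6856, -0.5225, -0.4463, -0.2707, -0.1575
α = 0.20; lower rank = 20 × 0.100 = 2; upper rank = 20 × 0.900 = 18.
The 2nd smallest replicate is -1.3125; the 18th is -0.4463.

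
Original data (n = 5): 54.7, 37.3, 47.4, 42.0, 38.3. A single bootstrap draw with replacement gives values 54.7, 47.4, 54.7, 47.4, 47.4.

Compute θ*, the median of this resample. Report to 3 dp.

Sorted: 47.4, 47.4, 47.4, 54.7, 54.7
Median = middle value = 47.400

θ* = 47.400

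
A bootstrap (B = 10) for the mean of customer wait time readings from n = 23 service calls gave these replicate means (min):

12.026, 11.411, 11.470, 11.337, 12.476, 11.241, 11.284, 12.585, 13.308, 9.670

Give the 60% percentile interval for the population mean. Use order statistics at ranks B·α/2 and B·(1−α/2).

(11.241, 12.476)

Sorted replicates: 9.670, 11.241, 11.284, 11.337, 11.411, 11.470, 12.026, 12.476, 12.585, 13.308
α = 0.40; lower rank = 10 × 0.200 = 2; upper rank = 10 × 0.800 = 8.
The 2nd smallest replicate is 11.241; the 8th is 12.476.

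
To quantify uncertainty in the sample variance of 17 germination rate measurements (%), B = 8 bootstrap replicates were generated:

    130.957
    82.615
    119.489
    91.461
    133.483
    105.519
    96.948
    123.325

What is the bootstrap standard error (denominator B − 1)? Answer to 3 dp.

Bootstrap SE is the standard deviation of the 8 replicate variances.
Mean of replicates: (130.957 + 82.615 + 119.489 + 91.461 + 133.483 + 105.519 + 96.948 + 123.325) / 8 = 883.7970 / 8 = 110.4746
Sum of squared deviations: (+20.4824)² + (−27.8596)² + (+9.0144)² + (−19.0136)² + (+23.0084)² + (−4.9556)² + (−13.5266)² + (+12.8504)² = 2540.5085
Variance = 2540.5085 / 7 = 362.9298
SE* = √362.9298

SE* = 19.051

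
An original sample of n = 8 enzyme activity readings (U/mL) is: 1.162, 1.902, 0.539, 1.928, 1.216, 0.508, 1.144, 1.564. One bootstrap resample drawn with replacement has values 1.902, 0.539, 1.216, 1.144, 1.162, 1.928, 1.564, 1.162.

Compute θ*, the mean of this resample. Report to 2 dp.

Mean = (1.902 + 0.539 + 1.216 + 1.144 + 1.162 + 1.928 + 1.564 + 1.162) / 8 = 10.6170 / 8 = 1.33

θ* = 1.33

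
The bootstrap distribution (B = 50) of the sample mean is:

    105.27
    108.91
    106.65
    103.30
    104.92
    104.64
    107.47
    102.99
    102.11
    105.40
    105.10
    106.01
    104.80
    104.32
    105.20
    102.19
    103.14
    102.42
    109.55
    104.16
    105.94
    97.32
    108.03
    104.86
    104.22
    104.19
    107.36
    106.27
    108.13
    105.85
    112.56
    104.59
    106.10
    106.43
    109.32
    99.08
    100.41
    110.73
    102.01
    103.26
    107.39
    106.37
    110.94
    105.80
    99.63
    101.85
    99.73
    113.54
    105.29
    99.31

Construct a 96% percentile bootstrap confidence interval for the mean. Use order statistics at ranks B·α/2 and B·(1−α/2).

Sorted replicates: 97.32, 99.08, 99.31, 99.63, 99.73, 100.41, 101.85, 102.01, 102.11, 102.19, 102.42, 102.99, 103.14, 103.26, 103.30, 104.16, 104.19, 104.22, 104.32, 104.59, 104.64, 104.80, 104.86, 104.92, 105.10, 105.20, 105.27, 105.29, 105.40, 105.80, 105.85, 105.94, 106.01, 106.10, 106.27, 106.37, 106.43, 106.65, 107.36, 107.39, 107.47, 108.03, 108.13, 108.91, 109.32, 109.55, 110.73, 110.94, 112.56, 113.54
α = 0.04; lower rank = 50 × 0.020 = 1; upper rank = 50 × 0.980 = 49.
The 1st smallest replicate is 97.32; the 49th is 112.56.

(97.32, 112.56)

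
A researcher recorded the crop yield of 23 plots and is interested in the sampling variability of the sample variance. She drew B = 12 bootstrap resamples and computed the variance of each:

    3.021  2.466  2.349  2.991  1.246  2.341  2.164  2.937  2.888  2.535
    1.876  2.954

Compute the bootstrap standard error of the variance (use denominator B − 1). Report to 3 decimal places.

Bootstrap SE is the standard deviation of the 12 replicate variances.
Mean of replicates: (3.021 + 2.466 + 2.349 + 2.991 + 1.246 + 2.341 + 2.164 + 2.937 + 2.888 + 2.535 + 1.876 + 2.954) / 12 = 29.7680 / 12 = 2.4807
Sum of squared deviations: (+0.5403)² + (−0.0147)² + (−0.1317)² + (+0.5103)² + (−1.2347)² + (−0.1397)² + (−0.3167)² + (+0.4563)² + (+0.4073)² + (+0.0543)² + (−0.6047)² + (+0.4733)² = 3.1809
Variance = 3.1809 / 11 = 0.2892
SE* = √0.2892

SE* = 0.538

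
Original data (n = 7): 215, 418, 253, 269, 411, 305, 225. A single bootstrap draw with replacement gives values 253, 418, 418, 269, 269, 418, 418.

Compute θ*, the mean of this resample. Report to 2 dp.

Mean = (253 + 418 + 418 + 269 + 269 + 418 + 418) / 7 = 2463.0 / 7 = 351.86

θ* = 351.86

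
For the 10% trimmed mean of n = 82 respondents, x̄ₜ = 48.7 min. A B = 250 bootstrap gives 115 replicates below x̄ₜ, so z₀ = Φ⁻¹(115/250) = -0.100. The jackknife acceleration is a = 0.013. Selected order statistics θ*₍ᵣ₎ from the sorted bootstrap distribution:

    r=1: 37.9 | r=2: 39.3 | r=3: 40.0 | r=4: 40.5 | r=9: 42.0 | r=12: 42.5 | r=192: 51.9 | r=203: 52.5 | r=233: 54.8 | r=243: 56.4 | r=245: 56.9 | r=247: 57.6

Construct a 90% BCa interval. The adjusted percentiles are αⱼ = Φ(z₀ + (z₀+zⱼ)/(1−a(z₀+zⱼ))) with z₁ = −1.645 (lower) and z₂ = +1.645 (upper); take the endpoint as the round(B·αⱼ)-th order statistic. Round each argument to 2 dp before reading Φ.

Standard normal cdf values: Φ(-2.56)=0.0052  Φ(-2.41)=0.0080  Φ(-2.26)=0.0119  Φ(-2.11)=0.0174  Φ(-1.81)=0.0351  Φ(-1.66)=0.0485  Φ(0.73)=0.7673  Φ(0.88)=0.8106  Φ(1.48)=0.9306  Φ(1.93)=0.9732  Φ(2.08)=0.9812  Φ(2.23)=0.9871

Lower: z₀ + z₁ = -0.100 + (-1.645) = -1.745; 1 − a(z₀+z₁) = 1 − (0.013)(-1.745) = 1.0227; argument = -0.100 + (-1.745)/1.0227 = -1.8063 → -1.81.
α₁ = Φ(-1.81) = 0.0351; rank = round(250 × 0.0351) = 9; θ*₍9₎ = 42.0.
Upper: z₀ + z₂ = 1.545; 1 − a(z₀+z₂) = 0.9799; argument = 1.4767 → 1.48; α₂ = 0.9306; rank = 233; θ*₍233₎ = 54.8.

(42.0, 54.8)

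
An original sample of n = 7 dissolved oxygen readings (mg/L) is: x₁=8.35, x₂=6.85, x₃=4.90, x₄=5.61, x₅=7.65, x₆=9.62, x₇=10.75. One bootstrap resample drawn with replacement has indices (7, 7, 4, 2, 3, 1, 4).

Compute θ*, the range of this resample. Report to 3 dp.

Resample values: 10.75, 10.75, 5.61, 6.85, 4.90, 8.35, 5.61.
Range = 10.75 − 4.90 = 5.850

θ* = 5.850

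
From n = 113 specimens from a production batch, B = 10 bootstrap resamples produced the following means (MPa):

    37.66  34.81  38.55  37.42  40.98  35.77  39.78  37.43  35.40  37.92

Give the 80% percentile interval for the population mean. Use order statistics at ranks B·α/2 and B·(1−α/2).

Sorted replicates: 34.81, 35.40, 35.77, 37.42, 37.43, 37.66, 37.92, 38.55, 39.78, 40.98
α = 0.20; lower rank = 10 × 0.100 = 1; upper rank = 10 × 0.900 = 9.
The 1st smallest replicate is 34.81; the 9th is 39.78.

(34.81, 39.78)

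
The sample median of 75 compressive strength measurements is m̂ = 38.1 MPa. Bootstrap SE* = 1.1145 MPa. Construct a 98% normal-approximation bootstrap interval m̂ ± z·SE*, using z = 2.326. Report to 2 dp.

(35.51, 40.69)

Margin = 2.326 × 1.1145 = 2.592
Interval: 38.1 ± 2.592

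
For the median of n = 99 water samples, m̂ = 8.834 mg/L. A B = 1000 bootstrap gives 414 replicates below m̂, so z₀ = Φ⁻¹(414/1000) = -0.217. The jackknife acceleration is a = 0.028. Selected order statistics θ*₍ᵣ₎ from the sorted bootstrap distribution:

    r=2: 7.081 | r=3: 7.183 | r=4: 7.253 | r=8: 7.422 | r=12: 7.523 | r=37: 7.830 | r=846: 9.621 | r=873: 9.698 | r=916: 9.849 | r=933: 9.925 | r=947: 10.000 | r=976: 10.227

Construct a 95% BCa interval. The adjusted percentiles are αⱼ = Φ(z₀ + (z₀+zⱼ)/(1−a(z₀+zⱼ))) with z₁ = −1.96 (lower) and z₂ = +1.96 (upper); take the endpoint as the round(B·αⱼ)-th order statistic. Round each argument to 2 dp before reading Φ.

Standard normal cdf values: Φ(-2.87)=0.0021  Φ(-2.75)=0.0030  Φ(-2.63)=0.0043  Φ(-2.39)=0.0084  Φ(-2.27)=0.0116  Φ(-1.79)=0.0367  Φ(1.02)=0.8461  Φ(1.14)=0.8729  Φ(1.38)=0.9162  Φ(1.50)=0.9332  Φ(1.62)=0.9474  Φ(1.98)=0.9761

(7.523, 10.000)

Lower: z₀ + z₁ = -0.217 + (-1.960) = -2.177; 1 − a(z₀+z₁) = 1 − (0.028)(-2.177) = 1.0610; argument = -0.217 + (-2.177)/1.0610 = -2.2689 → -2.27.
α₁ = Φ(-2.27) = 0.0116; rank = round(1000 × 0.0116) = 12; θ*₍12₎ = 7.523.
Upper: z₀ + z₂ = 1.743; 1 − a(z₀+z₂) = 0.9512; argument = 1.6154 → 1.62; α₂ = 0.9474; rank = 947; θ*₍947₎ = 10.000.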